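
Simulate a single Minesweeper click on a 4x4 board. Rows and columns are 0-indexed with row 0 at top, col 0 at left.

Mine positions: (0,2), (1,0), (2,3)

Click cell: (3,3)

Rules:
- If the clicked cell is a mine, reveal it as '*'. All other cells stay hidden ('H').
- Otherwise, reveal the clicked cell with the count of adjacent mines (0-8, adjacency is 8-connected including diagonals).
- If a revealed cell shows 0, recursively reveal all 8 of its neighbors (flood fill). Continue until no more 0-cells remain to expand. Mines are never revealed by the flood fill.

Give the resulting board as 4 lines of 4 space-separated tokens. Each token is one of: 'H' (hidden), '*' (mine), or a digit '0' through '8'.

H H H H
H H H H
H H H H
H H H 1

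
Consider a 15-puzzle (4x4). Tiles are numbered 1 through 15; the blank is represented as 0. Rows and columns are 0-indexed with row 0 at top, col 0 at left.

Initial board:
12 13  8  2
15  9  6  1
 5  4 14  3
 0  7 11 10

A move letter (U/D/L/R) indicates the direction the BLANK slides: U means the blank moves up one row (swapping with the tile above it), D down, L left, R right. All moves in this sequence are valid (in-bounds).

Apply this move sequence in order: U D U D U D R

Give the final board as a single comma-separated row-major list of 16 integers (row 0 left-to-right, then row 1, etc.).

After move 1 (U):
12 13  8  2
15  9  6  1
 0  4 14  3
 5  7 11 10

After move 2 (D):
12 13  8  2
15  9  6  1
 5  4 14  3
 0  7 11 10

After move 3 (U):
12 13  8  2
15  9  6  1
 0  4 14  3
 5  7 11 10

After move 4 (D):
12 13  8  2
15  9  6  1
 5  4 14  3
 0  7 11 10

After move 5 (U):
12 13  8  2
15  9  6  1
 0  4 14  3
 5  7 11 10

After move 6 (D):
12 13  8  2
15  9  6  1
 5  4 14  3
 0  7 11 10

After move 7 (R):
12 13  8  2
15  9  6  1
 5  4 14  3
 7  0 11 10

Answer: 12, 13, 8, 2, 15, 9, 6, 1, 5, 4, 14, 3, 7, 0, 11, 10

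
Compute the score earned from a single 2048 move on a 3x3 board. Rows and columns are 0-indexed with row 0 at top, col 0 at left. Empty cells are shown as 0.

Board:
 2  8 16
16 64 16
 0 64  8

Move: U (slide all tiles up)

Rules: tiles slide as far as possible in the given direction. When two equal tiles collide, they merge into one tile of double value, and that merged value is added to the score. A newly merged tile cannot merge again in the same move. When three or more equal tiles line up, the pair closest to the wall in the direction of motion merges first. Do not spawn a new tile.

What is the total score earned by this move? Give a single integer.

Slide up:
col 0: [2, 16, 0] -> [2, 16, 0]  score +0 (running 0)
col 1: [8, 64, 64] -> [8, 128, 0]  score +128 (running 128)
col 2: [16, 16, 8] -> [32, 8, 0]  score +32 (running 160)
Board after move:
  2   8  32
 16 128   8
  0   0   0

Answer: 160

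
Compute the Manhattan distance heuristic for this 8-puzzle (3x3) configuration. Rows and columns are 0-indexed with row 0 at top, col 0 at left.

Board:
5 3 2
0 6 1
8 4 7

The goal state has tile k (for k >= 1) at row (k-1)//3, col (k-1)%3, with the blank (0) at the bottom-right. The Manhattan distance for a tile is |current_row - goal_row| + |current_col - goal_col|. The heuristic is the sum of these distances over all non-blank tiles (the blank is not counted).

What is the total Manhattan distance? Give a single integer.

Answer: 13

Derivation:
Tile 5: at (0,0), goal (1,1), distance |0-1|+|0-1| = 2
Tile 3: at (0,1), goal (0,2), distance |0-0|+|1-2| = 1
Tile 2: at (0,2), goal (0,1), distance |0-0|+|2-1| = 1
Tile 6: at (1,1), goal (1,2), distance |1-1|+|1-2| = 1
Tile 1: at (1,2), goal (0,0), distance |1-0|+|2-0| = 3
Tile 8: at (2,0), goal (2,1), distance |2-2|+|0-1| = 1
Tile 4: at (2,1), goal (1,0), distance |2-1|+|1-0| = 2
Tile 7: at (2,2), goal (2,0), distance |2-2|+|2-0| = 2
Sum: 2 + 1 + 1 + 1 + 3 + 1 + 2 + 2 = 13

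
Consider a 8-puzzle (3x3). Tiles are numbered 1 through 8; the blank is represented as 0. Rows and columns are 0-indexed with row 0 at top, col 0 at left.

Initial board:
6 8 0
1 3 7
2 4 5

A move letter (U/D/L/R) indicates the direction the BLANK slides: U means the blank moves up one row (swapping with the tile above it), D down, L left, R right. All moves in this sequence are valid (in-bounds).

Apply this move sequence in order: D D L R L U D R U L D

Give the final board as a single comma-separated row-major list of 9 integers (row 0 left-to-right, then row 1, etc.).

After move 1 (D):
6 8 7
1 3 0
2 4 5

After move 2 (D):
6 8 7
1 3 5
2 4 0

After move 3 (L):
6 8 7
1 3 5
2 0 4

After move 4 (R):
6 8 7
1 3 5
2 4 0

After move 5 (L):
6 8 7
1 3 5
2 0 4

After move 6 (U):
6 8 7
1 0 5
2 3 4

After move 7 (D):
6 8 7
1 3 5
2 0 4

After move 8 (R):
6 8 7
1 3 5
2 4 0

After move 9 (U):
6 8 7
1 3 0
2 4 5

After move 10 (L):
6 8 7
1 0 3
2 4 5

After move 11 (D):
6 8 7
1 4 3
2 0 5

Answer: 6, 8, 7, 1, 4, 3, 2, 0, 5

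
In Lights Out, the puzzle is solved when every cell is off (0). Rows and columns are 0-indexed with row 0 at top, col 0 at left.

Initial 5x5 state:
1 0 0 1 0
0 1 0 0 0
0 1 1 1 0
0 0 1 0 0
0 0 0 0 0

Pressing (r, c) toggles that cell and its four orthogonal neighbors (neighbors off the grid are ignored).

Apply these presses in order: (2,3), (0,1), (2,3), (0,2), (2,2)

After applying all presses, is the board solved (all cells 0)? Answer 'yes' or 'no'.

Answer: yes

Derivation:
After press 1 at (2,3):
1 0 0 1 0
0 1 0 1 0
0 1 0 0 1
0 0 1 1 0
0 0 0 0 0

After press 2 at (0,1):
0 1 1 1 0
0 0 0 1 0
0 1 0 0 1
0 0 1 1 0
0 0 0 0 0

After press 3 at (2,3):
0 1 1 1 0
0 0 0 0 0
0 1 1 1 0
0 0 1 0 0
0 0 0 0 0

After press 4 at (0,2):
0 0 0 0 0
0 0 1 0 0
0 1 1 1 0
0 0 1 0 0
0 0 0 0 0

After press 5 at (2,2):
0 0 0 0 0
0 0 0 0 0
0 0 0 0 0
0 0 0 0 0
0 0 0 0 0

Lights still on: 0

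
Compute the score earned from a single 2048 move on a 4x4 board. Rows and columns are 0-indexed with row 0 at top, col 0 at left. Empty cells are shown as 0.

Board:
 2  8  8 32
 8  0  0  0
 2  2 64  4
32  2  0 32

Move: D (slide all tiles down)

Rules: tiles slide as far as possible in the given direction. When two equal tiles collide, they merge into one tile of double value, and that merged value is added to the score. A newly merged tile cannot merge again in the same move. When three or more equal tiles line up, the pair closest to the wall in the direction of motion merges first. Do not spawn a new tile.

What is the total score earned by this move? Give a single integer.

Slide down:
col 0: [2, 8, 2, 32] -> [2, 8, 2, 32]  score +0 (running 0)
col 1: [8, 0, 2, 2] -> [0, 0, 8, 4]  score +4 (running 4)
col 2: [8, 0, 64, 0] -> [0, 0, 8, 64]  score +0 (running 4)
col 3: [32, 0, 4, 32] -> [0, 32, 4, 32]  score +0 (running 4)
Board after move:
 2  0  0  0
 8  0  0 32
 2  8  8  4
32  4 64 32

Answer: 4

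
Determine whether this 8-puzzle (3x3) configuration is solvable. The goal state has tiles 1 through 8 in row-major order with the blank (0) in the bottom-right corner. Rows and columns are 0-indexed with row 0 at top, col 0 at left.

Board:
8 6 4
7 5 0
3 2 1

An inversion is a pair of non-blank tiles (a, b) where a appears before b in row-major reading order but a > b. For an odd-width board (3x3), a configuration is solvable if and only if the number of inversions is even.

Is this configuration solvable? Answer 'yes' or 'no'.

Inversions (pairs i<j in row-major order where tile[i] > tile[j] > 0): 25
25 is odd, so the puzzle is not solvable.

Answer: no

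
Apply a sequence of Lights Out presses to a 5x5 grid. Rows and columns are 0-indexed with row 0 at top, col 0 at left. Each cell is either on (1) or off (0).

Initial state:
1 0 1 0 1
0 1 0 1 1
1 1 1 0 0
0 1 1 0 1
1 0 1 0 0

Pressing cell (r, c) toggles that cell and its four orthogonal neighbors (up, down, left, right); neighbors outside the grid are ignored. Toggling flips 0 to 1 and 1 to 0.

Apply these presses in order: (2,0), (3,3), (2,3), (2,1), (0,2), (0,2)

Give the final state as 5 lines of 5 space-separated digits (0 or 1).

Answer: 1 0 1 0 1
1 0 0 0 1
1 1 1 0 1
1 0 0 0 0
1 0 1 1 0

Derivation:
After press 1 at (2,0):
1 0 1 0 1
1 1 0 1 1
0 0 1 0 0
1 1 1 0 1
1 0 1 0 0

After press 2 at (3,3):
1 0 1 0 1
1 1 0 1 1
0 0 1 1 0
1 1 0 1 0
1 0 1 1 0

After press 3 at (2,3):
1 0 1 0 1
1 1 0 0 1
0 0 0 0 1
1 1 0 0 0
1 0 1 1 0

After press 4 at (2,1):
1 0 1 0 1
1 0 0 0 1
1 1 1 0 1
1 0 0 0 0
1 0 1 1 0

After press 5 at (0,2):
1 1 0 1 1
1 0 1 0 1
1 1 1 0 1
1 0 0 0 0
1 0 1 1 0

After press 6 at (0,2):
1 0 1 0 1
1 0 0 0 1
1 1 1 0 1
1 0 0 0 0
1 0 1 1 0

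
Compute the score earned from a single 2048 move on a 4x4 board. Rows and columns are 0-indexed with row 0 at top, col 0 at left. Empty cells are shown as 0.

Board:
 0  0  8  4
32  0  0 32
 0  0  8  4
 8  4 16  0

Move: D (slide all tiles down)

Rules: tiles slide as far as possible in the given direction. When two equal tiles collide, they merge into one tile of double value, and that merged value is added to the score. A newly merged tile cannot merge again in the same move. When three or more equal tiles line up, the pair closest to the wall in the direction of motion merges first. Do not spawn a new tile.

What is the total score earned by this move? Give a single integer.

Answer: 16

Derivation:
Slide down:
col 0: [0, 32, 0, 8] -> [0, 0, 32, 8]  score +0 (running 0)
col 1: [0, 0, 0, 4] -> [0, 0, 0, 4]  score +0 (running 0)
col 2: [8, 0, 8, 16] -> [0, 0, 16, 16]  score +16 (running 16)
col 3: [4, 32, 4, 0] -> [0, 4, 32, 4]  score +0 (running 16)
Board after move:
 0  0  0  0
 0  0  0  4
32  0 16 32
 8  4 16  4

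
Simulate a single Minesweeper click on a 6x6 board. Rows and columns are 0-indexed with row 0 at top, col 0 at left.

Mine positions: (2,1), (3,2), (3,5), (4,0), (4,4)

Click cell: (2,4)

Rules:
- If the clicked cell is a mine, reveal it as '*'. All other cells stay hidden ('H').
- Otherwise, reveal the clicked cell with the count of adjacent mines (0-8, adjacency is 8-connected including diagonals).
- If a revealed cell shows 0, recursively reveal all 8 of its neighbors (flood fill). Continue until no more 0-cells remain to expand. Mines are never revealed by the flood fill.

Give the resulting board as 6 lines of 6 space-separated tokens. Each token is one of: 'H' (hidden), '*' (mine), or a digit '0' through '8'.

H H H H H H
H H H H H H
H H H H 1 H
H H H H H H
H H H H H H
H H H H H H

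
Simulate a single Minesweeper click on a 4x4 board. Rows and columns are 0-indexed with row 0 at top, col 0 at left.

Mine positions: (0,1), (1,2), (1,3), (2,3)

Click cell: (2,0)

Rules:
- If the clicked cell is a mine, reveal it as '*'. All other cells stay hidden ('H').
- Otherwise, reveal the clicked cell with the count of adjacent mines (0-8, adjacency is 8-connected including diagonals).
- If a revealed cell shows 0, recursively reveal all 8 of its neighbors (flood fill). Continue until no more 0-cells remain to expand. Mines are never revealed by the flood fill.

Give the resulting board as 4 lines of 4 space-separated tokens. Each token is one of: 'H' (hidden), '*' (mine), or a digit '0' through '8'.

H H H H
1 2 H H
0 1 3 H
0 0 1 H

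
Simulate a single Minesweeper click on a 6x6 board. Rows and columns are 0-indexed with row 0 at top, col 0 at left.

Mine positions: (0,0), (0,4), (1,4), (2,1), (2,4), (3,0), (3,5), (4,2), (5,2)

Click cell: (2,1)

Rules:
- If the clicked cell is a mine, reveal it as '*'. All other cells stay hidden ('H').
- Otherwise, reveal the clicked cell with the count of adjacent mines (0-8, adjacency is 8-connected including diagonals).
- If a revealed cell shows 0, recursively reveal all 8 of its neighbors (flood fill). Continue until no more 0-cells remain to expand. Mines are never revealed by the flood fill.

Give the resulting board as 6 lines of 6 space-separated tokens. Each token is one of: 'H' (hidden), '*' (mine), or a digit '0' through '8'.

H H H H H H
H H H H H H
H * H H H H
H H H H H H
H H H H H H
H H H H H H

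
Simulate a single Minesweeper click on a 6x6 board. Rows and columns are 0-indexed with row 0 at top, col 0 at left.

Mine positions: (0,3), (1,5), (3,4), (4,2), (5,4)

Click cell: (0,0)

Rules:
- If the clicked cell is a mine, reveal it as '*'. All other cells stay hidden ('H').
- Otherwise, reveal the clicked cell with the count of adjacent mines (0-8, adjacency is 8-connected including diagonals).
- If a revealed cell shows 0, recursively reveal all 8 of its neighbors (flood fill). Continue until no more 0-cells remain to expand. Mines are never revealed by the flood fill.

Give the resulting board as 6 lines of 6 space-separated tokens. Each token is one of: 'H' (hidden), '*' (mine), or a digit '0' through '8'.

0 0 1 H H H
0 0 1 1 H H
0 0 0 1 H H
0 1 1 2 H H
0 1 H H H H
0 1 H H H H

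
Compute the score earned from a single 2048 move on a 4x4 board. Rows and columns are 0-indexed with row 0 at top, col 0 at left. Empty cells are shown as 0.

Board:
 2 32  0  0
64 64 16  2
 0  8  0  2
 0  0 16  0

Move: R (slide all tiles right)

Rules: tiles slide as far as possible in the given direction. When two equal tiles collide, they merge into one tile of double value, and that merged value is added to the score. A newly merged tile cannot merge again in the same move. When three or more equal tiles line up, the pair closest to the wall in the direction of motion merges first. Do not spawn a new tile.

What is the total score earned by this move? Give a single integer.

Slide right:
row 0: [2, 32, 0, 0] -> [0, 0, 2, 32]  score +0 (running 0)
row 1: [64, 64, 16, 2] -> [0, 128, 16, 2]  score +128 (running 128)
row 2: [0, 8, 0, 2] -> [0, 0, 8, 2]  score +0 (running 128)
row 3: [0, 0, 16, 0] -> [0, 0, 0, 16]  score +0 (running 128)
Board after move:
  0   0   2  32
  0 128  16   2
  0   0   8   2
  0   0   0  16

Answer: 128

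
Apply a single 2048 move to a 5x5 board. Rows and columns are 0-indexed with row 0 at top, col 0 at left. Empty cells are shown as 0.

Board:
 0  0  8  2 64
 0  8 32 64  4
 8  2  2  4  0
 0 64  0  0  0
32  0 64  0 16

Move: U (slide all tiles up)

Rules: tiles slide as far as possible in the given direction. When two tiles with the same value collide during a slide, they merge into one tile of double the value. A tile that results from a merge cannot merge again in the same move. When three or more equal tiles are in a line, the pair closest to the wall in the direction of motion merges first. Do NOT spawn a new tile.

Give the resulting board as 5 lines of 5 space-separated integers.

Slide up:
col 0: [0, 0, 8, 0, 32] -> [8, 32, 0, 0, 0]
col 1: [0, 8, 2, 64, 0] -> [8, 2, 64, 0, 0]
col 2: [8, 32, 2, 0, 64] -> [8, 32, 2, 64, 0]
col 3: [2, 64, 4, 0, 0] -> [2, 64, 4, 0, 0]
col 4: [64, 4, 0, 0, 16] -> [64, 4, 16, 0, 0]

Answer:  8  8  8  2 64
32  2 32 64  4
 0 64  2  4 16
 0  0 64  0  0
 0  0  0  0  0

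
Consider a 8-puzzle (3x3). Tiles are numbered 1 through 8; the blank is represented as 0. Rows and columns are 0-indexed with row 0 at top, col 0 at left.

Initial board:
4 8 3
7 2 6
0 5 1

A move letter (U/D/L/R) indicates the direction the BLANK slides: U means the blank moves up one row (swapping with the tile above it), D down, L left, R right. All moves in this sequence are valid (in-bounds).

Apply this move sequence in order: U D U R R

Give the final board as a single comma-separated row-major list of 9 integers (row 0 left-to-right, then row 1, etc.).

Answer: 4, 8, 3, 2, 6, 0, 7, 5, 1

Derivation:
After move 1 (U):
4 8 3
0 2 6
7 5 1

After move 2 (D):
4 8 3
7 2 6
0 5 1

After move 3 (U):
4 8 3
0 2 6
7 5 1

After move 4 (R):
4 8 3
2 0 6
7 5 1

After move 5 (R):
4 8 3
2 6 0
7 5 1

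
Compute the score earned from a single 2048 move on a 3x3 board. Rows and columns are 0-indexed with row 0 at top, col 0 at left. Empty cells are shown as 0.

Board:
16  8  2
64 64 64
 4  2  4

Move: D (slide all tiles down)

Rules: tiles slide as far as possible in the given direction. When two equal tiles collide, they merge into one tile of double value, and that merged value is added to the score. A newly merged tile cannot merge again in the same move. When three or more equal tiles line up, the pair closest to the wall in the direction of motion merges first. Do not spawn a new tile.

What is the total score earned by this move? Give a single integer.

Answer: 0

Derivation:
Slide down:
col 0: [16, 64, 4] -> [16, 64, 4]  score +0 (running 0)
col 1: [8, 64, 2] -> [8, 64, 2]  score +0 (running 0)
col 2: [2, 64, 4] -> [2, 64, 4]  score +0 (running 0)
Board after move:
16  8  2
64 64 64
 4  2  4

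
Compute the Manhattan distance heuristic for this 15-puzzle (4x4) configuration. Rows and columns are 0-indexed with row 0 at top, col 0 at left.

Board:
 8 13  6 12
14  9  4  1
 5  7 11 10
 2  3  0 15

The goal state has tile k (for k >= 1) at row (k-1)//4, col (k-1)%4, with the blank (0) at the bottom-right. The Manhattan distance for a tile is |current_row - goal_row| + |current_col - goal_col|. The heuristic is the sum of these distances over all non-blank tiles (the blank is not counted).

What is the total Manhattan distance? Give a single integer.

Answer: 37

Derivation:
Tile 8: (0,0)->(1,3) = 4
Tile 13: (0,1)->(3,0) = 4
Tile 6: (0,2)->(1,1) = 2
Tile 12: (0,3)->(2,3) = 2
Tile 14: (1,0)->(3,1) = 3
Tile 9: (1,1)->(2,0) = 2
Tile 4: (1,2)->(0,3) = 2
Tile 1: (1,3)->(0,0) = 4
Tile 5: (2,0)->(1,0) = 1
Tile 7: (2,1)->(1,2) = 2
Tile 11: (2,2)->(2,2) = 0
Tile 10: (2,3)->(2,1) = 2
Tile 2: (3,0)->(0,1) = 4
Tile 3: (3,1)->(0,2) = 4
Tile 15: (3,3)->(3,2) = 1
Sum: 4 + 4 + 2 + 2 + 3 + 2 + 2 + 4 + 1 + 2 + 0 + 2 + 4 + 4 + 1 = 37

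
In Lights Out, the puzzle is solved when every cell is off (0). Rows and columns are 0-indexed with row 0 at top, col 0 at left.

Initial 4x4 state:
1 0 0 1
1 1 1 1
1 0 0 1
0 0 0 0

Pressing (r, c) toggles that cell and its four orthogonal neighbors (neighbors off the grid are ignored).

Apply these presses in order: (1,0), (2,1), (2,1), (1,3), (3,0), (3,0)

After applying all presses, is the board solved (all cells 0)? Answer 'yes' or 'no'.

Answer: yes

Derivation:
After press 1 at (1,0):
0 0 0 1
0 0 1 1
0 0 0 1
0 0 0 0

After press 2 at (2,1):
0 0 0 1
0 1 1 1
1 1 1 1
0 1 0 0

After press 3 at (2,1):
0 0 0 1
0 0 1 1
0 0 0 1
0 0 0 0

After press 4 at (1,3):
0 0 0 0
0 0 0 0
0 0 0 0
0 0 0 0

After press 5 at (3,0):
0 0 0 0
0 0 0 0
1 0 0 0
1 1 0 0

After press 6 at (3,0):
0 0 0 0
0 0 0 0
0 0 0 0
0 0 0 0

Lights still on: 0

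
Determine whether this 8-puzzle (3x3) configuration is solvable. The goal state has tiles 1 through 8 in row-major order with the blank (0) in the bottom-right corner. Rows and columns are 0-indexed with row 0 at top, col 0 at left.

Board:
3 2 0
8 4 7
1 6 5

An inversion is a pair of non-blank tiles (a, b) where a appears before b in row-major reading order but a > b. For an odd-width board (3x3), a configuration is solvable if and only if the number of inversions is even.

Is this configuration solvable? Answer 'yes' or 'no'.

Answer: no

Derivation:
Inversions (pairs i<j in row-major order where tile[i] > tile[j] > 0): 13
13 is odd, so the puzzle is not solvable.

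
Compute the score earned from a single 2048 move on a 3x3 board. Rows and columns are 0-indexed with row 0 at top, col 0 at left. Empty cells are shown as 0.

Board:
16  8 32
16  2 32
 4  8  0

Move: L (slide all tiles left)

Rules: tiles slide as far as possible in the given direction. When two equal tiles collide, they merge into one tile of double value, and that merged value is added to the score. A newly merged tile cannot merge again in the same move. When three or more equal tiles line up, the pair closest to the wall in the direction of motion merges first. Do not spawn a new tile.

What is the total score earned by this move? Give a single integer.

Slide left:
row 0: [16, 8, 32] -> [16, 8, 32]  score +0 (running 0)
row 1: [16, 2, 32] -> [16, 2, 32]  score +0 (running 0)
row 2: [4, 8, 0] -> [4, 8, 0]  score +0 (running 0)
Board after move:
16  8 32
16  2 32
 4  8  0

Answer: 0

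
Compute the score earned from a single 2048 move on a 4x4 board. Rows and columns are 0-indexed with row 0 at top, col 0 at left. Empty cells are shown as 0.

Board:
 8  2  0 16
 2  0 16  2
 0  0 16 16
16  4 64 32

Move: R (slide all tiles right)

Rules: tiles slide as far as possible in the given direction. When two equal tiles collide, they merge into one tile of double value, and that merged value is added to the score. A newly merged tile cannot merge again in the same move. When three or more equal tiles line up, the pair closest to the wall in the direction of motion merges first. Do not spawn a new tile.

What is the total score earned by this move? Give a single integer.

Slide right:
row 0: [8, 2, 0, 16] -> [0, 8, 2, 16]  score +0 (running 0)
row 1: [2, 0, 16, 2] -> [0, 2, 16, 2]  score +0 (running 0)
row 2: [0, 0, 16, 16] -> [0, 0, 0, 32]  score +32 (running 32)
row 3: [16, 4, 64, 32] -> [16, 4, 64, 32]  score +0 (running 32)
Board after move:
 0  8  2 16
 0  2 16  2
 0  0  0 32
16  4 64 32

Answer: 32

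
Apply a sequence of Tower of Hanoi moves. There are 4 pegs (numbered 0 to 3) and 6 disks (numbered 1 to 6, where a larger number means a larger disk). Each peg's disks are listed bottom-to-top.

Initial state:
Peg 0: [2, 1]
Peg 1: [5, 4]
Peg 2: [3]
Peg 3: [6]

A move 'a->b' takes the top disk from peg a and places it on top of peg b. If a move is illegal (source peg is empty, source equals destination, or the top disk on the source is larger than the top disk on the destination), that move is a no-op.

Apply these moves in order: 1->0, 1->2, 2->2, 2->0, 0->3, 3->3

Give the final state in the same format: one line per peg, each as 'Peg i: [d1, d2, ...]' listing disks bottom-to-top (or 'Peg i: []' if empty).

After move 1 (1->0):
Peg 0: [2, 1]
Peg 1: [5, 4]
Peg 2: [3]
Peg 3: [6]

After move 2 (1->2):
Peg 0: [2, 1]
Peg 1: [5, 4]
Peg 2: [3]
Peg 3: [6]

After move 3 (2->2):
Peg 0: [2, 1]
Peg 1: [5, 4]
Peg 2: [3]
Peg 3: [6]

After move 4 (2->0):
Peg 0: [2, 1]
Peg 1: [5, 4]
Peg 2: [3]
Peg 3: [6]

After move 5 (0->3):
Peg 0: [2]
Peg 1: [5, 4]
Peg 2: [3]
Peg 3: [6, 1]

After move 6 (3->3):
Peg 0: [2]
Peg 1: [5, 4]
Peg 2: [3]
Peg 3: [6, 1]

Answer: Peg 0: [2]
Peg 1: [5, 4]
Peg 2: [3]
Peg 3: [6, 1]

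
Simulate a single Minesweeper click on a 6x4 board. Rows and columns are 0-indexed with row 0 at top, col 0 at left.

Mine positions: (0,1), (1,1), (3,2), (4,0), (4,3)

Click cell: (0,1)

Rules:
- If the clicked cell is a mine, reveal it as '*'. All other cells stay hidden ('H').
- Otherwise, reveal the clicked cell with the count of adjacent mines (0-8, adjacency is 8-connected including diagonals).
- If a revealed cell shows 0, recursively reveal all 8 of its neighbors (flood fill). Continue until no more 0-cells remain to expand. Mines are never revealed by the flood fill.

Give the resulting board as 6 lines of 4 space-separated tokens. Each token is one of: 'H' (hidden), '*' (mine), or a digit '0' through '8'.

H * H H
H H H H
H H H H
H H H H
H H H H
H H H H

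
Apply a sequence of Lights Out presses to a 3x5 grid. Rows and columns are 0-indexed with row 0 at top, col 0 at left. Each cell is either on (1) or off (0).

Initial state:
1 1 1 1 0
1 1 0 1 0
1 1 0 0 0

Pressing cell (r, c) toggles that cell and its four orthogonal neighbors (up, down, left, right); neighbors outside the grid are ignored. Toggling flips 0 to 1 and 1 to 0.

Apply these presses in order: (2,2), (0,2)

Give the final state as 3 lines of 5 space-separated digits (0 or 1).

Answer: 1 0 0 0 0
1 1 0 1 0
1 0 1 1 0

Derivation:
After press 1 at (2,2):
1 1 1 1 0
1 1 1 1 0
1 0 1 1 0

After press 2 at (0,2):
1 0 0 0 0
1 1 0 1 0
1 0 1 1 0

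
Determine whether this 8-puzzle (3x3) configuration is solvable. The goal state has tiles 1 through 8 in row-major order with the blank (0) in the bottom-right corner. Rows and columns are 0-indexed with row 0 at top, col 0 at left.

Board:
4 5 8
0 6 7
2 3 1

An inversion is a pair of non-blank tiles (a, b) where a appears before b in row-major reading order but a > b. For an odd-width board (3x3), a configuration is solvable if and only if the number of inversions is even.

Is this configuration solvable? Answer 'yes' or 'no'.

Inversions (pairs i<j in row-major order where tile[i] > tile[j] > 0): 19
19 is odd, so the puzzle is not solvable.

Answer: no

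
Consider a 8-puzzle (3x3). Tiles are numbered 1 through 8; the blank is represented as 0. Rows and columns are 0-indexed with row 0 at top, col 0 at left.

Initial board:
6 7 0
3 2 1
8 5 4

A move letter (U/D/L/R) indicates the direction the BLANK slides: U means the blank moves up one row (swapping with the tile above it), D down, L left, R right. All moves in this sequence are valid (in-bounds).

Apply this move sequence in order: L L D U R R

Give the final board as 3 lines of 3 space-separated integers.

Answer: 6 7 0
3 2 1
8 5 4

Derivation:
After move 1 (L):
6 0 7
3 2 1
8 5 4

After move 2 (L):
0 6 7
3 2 1
8 5 4

After move 3 (D):
3 6 7
0 2 1
8 5 4

After move 4 (U):
0 6 7
3 2 1
8 5 4

After move 5 (R):
6 0 7
3 2 1
8 5 4

After move 6 (R):
6 7 0
3 2 1
8 5 4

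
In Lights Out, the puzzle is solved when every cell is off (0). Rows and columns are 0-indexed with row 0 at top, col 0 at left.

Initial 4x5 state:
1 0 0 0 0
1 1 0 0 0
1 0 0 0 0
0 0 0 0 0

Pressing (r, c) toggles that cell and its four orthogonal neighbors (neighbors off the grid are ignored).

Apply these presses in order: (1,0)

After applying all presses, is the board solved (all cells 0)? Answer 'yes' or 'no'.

Answer: yes

Derivation:
After press 1 at (1,0):
0 0 0 0 0
0 0 0 0 0
0 0 0 0 0
0 0 0 0 0

Lights still on: 0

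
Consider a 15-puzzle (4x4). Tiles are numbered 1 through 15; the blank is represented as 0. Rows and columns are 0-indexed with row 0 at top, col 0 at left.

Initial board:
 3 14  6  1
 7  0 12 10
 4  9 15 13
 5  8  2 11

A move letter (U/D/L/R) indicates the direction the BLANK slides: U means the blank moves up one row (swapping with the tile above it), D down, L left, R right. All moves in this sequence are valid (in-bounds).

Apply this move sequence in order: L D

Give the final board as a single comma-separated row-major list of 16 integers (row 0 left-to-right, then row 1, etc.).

Answer: 3, 14, 6, 1, 4, 7, 12, 10, 0, 9, 15, 13, 5, 8, 2, 11

Derivation:
After move 1 (L):
 3 14  6  1
 0  7 12 10
 4  9 15 13
 5  8  2 11

After move 2 (D):
 3 14  6  1
 4  7 12 10
 0  9 15 13
 5  8  2 11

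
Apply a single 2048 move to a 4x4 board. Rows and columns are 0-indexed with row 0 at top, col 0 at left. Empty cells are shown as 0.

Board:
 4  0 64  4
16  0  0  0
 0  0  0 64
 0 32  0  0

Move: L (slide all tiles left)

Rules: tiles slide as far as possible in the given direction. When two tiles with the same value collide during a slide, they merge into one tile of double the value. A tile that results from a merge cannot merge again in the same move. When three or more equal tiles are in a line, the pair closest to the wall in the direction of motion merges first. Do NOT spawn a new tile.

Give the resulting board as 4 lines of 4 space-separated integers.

Slide left:
row 0: [4, 0, 64, 4] -> [4, 64, 4, 0]
row 1: [16, 0, 0, 0] -> [16, 0, 0, 0]
row 2: [0, 0, 0, 64] -> [64, 0, 0, 0]
row 3: [0, 32, 0, 0] -> [32, 0, 0, 0]

Answer:  4 64  4  0
16  0  0  0
64  0  0  0
32  0  0  0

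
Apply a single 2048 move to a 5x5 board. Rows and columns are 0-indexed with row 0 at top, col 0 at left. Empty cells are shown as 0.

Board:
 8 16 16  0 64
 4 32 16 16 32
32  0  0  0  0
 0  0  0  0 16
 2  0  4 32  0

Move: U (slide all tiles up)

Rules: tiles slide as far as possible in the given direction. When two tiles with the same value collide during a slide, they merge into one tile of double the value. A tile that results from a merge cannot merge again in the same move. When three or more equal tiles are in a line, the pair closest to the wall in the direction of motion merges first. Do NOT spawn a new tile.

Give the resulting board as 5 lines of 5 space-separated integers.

Answer:  8 16 32 16 64
 4 32  4 32 32
32  0  0  0 16
 2  0  0  0  0
 0  0  0  0  0

Derivation:
Slide up:
col 0: [8, 4, 32, 0, 2] -> [8, 4, 32, 2, 0]
col 1: [16, 32, 0, 0, 0] -> [16, 32, 0, 0, 0]
col 2: [16, 16, 0, 0, 4] -> [32, 4, 0, 0, 0]
col 3: [0, 16, 0, 0, 32] -> [16, 32, 0, 0, 0]
col 4: [64, 32, 0, 16, 0] -> [64, 32, 16, 0, 0]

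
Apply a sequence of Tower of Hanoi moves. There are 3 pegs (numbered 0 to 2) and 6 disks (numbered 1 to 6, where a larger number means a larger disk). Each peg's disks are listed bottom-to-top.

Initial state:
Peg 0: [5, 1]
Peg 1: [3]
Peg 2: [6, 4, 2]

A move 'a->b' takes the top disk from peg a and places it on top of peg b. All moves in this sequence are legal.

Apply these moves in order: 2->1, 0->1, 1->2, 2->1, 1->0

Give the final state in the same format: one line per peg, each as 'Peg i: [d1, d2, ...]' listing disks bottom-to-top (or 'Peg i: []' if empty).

After move 1 (2->1):
Peg 0: [5, 1]
Peg 1: [3, 2]
Peg 2: [6, 4]

After move 2 (0->1):
Peg 0: [5]
Peg 1: [3, 2, 1]
Peg 2: [6, 4]

After move 3 (1->2):
Peg 0: [5]
Peg 1: [3, 2]
Peg 2: [6, 4, 1]

After move 4 (2->1):
Peg 0: [5]
Peg 1: [3, 2, 1]
Peg 2: [6, 4]

After move 5 (1->0):
Peg 0: [5, 1]
Peg 1: [3, 2]
Peg 2: [6, 4]

Answer: Peg 0: [5, 1]
Peg 1: [3, 2]
Peg 2: [6, 4]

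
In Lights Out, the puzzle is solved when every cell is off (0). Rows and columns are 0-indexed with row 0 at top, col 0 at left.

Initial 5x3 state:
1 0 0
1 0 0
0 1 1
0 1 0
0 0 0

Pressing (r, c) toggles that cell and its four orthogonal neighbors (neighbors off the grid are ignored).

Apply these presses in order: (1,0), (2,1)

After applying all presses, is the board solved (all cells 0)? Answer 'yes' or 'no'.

After press 1 at (1,0):
0 0 0
0 1 0
1 1 1
0 1 0
0 0 0

After press 2 at (2,1):
0 0 0
0 0 0
0 0 0
0 0 0
0 0 0

Lights still on: 0

Answer: yes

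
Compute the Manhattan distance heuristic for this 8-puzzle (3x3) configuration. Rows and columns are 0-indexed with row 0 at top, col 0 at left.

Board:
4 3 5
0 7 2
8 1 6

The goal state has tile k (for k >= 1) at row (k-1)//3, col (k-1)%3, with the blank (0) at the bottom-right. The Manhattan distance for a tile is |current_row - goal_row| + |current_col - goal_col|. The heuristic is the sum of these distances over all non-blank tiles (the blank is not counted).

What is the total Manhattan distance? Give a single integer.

Tile 4: at (0,0), goal (1,0), distance |0-1|+|0-0| = 1
Tile 3: at (0,1), goal (0,2), distance |0-0|+|1-2| = 1
Tile 5: at (0,2), goal (1,1), distance |0-1|+|2-1| = 2
Tile 7: at (1,1), goal (2,0), distance |1-2|+|1-0| = 2
Tile 2: at (1,2), goal (0,1), distance |1-0|+|2-1| = 2
Tile 8: at (2,0), goal (2,1), distance |2-2|+|0-1| = 1
Tile 1: at (2,1), goal (0,0), distance |2-0|+|1-0| = 3
Tile 6: at (2,2), goal (1,2), distance |2-1|+|2-2| = 1
Sum: 1 + 1 + 2 + 2 + 2 + 1 + 3 + 1 = 13

Answer: 13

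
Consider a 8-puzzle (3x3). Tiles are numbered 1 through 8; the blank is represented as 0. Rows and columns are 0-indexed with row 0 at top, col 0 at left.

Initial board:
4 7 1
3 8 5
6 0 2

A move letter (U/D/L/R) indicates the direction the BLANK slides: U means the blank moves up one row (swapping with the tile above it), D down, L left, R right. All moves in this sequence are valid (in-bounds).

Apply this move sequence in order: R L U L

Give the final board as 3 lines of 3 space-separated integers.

After move 1 (R):
4 7 1
3 8 5
6 2 0

After move 2 (L):
4 7 1
3 8 5
6 0 2

After move 3 (U):
4 7 1
3 0 5
6 8 2

After move 4 (L):
4 7 1
0 3 5
6 8 2

Answer: 4 7 1
0 3 5
6 8 2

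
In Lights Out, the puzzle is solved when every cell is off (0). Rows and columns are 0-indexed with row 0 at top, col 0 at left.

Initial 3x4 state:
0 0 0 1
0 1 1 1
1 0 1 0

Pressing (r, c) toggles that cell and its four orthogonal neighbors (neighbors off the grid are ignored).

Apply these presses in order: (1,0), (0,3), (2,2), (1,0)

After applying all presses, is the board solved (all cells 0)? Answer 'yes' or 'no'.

After press 1 at (1,0):
1 0 0 1
1 0 1 1
0 0 1 0

After press 2 at (0,3):
1 0 1 0
1 0 1 0
0 0 1 0

After press 3 at (2,2):
1 0 1 0
1 0 0 0
0 1 0 1

After press 4 at (1,0):
0 0 1 0
0 1 0 0
1 1 0 1

Lights still on: 5

Answer: no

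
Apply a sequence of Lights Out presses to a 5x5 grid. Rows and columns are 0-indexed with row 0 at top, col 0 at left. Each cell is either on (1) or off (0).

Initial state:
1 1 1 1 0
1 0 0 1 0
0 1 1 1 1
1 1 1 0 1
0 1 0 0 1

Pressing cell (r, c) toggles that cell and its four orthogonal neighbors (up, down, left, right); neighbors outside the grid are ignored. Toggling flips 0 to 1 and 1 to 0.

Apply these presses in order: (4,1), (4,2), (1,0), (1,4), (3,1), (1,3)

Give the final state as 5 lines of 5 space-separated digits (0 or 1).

After press 1 at (4,1):
1 1 1 1 0
1 0 0 1 0
0 1 1 1 1
1 0 1 0 1
1 0 1 0 1

After press 2 at (4,2):
1 1 1 1 0
1 0 0 1 0
0 1 1 1 1
1 0 0 0 1
1 1 0 1 1

After press 3 at (1,0):
0 1 1 1 0
0 1 0 1 0
1 1 1 1 1
1 0 0 0 1
1 1 0 1 1

After press 4 at (1,4):
0 1 1 1 1
0 1 0 0 1
1 1 1 1 0
1 0 0 0 1
1 1 0 1 1

After press 5 at (3,1):
0 1 1 1 1
0 1 0 0 1
1 0 1 1 0
0 1 1 0 1
1 0 0 1 1

After press 6 at (1,3):
0 1 1 0 1
0 1 1 1 0
1 0 1 0 0
0 1 1 0 1
1 0 0 1 1

Answer: 0 1 1 0 1
0 1 1 1 0
1 0 1 0 0
0 1 1 0 1
1 0 0 1 1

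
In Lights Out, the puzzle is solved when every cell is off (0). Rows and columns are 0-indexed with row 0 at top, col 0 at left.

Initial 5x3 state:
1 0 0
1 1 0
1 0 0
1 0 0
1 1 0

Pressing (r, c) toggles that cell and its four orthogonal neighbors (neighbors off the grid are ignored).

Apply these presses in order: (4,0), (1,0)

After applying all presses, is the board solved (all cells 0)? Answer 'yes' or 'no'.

After press 1 at (4,0):
1 0 0
1 1 0
1 0 0
0 0 0
0 0 0

After press 2 at (1,0):
0 0 0
0 0 0
0 0 0
0 0 0
0 0 0

Lights still on: 0

Answer: yes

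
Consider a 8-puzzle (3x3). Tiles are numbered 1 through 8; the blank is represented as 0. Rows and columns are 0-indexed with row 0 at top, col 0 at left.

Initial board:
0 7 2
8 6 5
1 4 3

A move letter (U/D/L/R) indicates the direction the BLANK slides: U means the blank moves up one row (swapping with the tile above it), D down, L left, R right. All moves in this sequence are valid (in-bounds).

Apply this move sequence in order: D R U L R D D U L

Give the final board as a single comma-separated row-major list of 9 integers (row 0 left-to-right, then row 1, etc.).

After move 1 (D):
8 7 2
0 6 5
1 4 3

After move 2 (R):
8 7 2
6 0 5
1 4 3

After move 3 (U):
8 0 2
6 7 5
1 4 3

After move 4 (L):
0 8 2
6 7 5
1 4 3

After move 5 (R):
8 0 2
6 7 5
1 4 3

After move 6 (D):
8 7 2
6 0 5
1 4 3

After move 7 (D):
8 7 2
6 4 5
1 0 3

After move 8 (U):
8 7 2
6 0 5
1 4 3

After move 9 (L):
8 7 2
0 6 5
1 4 3

Answer: 8, 7, 2, 0, 6, 5, 1, 4, 3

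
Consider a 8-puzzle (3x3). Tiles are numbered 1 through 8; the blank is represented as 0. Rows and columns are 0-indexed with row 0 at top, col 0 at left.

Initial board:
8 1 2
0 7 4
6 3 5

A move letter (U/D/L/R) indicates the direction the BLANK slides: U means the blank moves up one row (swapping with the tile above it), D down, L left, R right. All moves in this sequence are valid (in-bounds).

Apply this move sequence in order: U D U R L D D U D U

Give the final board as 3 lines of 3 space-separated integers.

Answer: 8 1 2
0 7 4
6 3 5

Derivation:
After move 1 (U):
0 1 2
8 7 4
6 3 5

After move 2 (D):
8 1 2
0 7 4
6 3 5

After move 3 (U):
0 1 2
8 7 4
6 3 5

After move 4 (R):
1 0 2
8 7 4
6 3 5

After move 5 (L):
0 1 2
8 7 4
6 3 5

After move 6 (D):
8 1 2
0 7 4
6 3 5

After move 7 (D):
8 1 2
6 7 4
0 3 5

After move 8 (U):
8 1 2
0 7 4
6 3 5

After move 9 (D):
8 1 2
6 7 4
0 3 5

After move 10 (U):
8 1 2
0 7 4
6 3 5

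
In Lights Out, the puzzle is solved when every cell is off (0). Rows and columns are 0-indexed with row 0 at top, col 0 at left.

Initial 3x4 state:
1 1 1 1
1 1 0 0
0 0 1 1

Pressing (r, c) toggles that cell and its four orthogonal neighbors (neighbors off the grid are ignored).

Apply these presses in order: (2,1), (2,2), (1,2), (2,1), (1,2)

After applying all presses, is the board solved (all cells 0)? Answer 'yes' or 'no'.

Answer: no

Derivation:
After press 1 at (2,1):
1 1 1 1
1 0 0 0
1 1 0 1

After press 2 at (2,2):
1 1 1 1
1 0 1 0
1 0 1 0

After press 3 at (1,2):
1 1 0 1
1 1 0 1
1 0 0 0

After press 4 at (2,1):
1 1 0 1
1 0 0 1
0 1 1 0

After press 5 at (1,2):
1 1 1 1
1 1 1 0
0 1 0 0

Lights still on: 8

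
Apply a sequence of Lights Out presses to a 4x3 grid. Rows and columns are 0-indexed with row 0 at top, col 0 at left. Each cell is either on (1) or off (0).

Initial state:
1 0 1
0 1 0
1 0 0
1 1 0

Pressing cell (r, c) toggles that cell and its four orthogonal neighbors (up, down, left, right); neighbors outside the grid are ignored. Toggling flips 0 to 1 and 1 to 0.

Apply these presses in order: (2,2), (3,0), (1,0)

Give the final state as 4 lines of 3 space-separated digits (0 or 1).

Answer: 0 0 1
1 0 1
1 1 1
0 0 1

Derivation:
After press 1 at (2,2):
1 0 1
0 1 1
1 1 1
1 1 1

After press 2 at (3,0):
1 0 1
0 1 1
0 1 1
0 0 1

After press 3 at (1,0):
0 0 1
1 0 1
1 1 1
0 0 1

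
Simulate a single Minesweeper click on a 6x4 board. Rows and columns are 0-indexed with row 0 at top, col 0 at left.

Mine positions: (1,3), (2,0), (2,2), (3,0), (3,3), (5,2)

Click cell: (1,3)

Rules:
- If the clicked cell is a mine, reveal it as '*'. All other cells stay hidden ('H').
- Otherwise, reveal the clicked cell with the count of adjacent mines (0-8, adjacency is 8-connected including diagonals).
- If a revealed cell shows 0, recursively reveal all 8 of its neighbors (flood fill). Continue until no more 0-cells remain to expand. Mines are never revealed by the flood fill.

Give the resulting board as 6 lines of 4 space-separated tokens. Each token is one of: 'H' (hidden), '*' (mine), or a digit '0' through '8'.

H H H H
H H H *
H H H H
H H H H
H H H H
H H H H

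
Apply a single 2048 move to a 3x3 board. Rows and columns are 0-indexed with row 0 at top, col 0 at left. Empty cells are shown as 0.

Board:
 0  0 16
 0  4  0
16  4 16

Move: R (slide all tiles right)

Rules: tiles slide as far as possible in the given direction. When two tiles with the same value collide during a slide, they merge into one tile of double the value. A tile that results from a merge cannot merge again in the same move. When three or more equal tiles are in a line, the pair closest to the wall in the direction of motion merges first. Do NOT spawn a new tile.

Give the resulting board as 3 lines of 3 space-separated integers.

Answer:  0  0 16
 0  0  4
16  4 16

Derivation:
Slide right:
row 0: [0, 0, 16] -> [0, 0, 16]
row 1: [0, 4, 0] -> [0, 0, 4]
row 2: [16, 4, 16] -> [16, 4, 16]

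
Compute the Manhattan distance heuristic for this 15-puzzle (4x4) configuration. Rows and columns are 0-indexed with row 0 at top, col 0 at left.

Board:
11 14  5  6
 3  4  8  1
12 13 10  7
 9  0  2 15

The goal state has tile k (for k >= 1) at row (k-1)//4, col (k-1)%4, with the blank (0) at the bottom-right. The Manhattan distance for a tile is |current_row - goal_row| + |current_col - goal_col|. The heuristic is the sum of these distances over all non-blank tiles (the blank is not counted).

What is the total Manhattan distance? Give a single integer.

Answer: 38

Derivation:
Tile 11: (0,0)->(2,2) = 4
Tile 14: (0,1)->(3,1) = 3
Tile 5: (0,2)->(1,0) = 3
Tile 6: (0,3)->(1,1) = 3
Tile 3: (1,0)->(0,2) = 3
Tile 4: (1,1)->(0,3) = 3
Tile 8: (1,2)->(1,3) = 1
Tile 1: (1,3)->(0,0) = 4
Tile 12: (2,0)->(2,3) = 3
Tile 13: (2,1)->(3,0) = 2
Tile 10: (2,2)->(2,1) = 1
Tile 7: (2,3)->(1,2) = 2
Tile 9: (3,0)->(2,0) = 1
Tile 2: (3,2)->(0,1) = 4
Tile 15: (3,3)->(3,2) = 1
Sum: 4 + 3 + 3 + 3 + 3 + 3 + 1 + 4 + 3 + 2 + 1 + 2 + 1 + 4 + 1 = 38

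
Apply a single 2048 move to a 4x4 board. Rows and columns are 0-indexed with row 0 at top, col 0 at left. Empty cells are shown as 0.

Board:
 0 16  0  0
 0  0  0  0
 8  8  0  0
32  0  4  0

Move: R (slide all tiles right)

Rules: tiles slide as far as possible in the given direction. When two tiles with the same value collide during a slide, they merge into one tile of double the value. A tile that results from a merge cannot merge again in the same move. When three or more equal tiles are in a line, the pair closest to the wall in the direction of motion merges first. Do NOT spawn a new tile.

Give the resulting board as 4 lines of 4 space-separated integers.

Slide right:
row 0: [0, 16, 0, 0] -> [0, 0, 0, 16]
row 1: [0, 0, 0, 0] -> [0, 0, 0, 0]
row 2: [8, 8, 0, 0] -> [0, 0, 0, 16]
row 3: [32, 0, 4, 0] -> [0, 0, 32, 4]

Answer:  0  0  0 16
 0  0  0  0
 0  0  0 16
 0  0 32  4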